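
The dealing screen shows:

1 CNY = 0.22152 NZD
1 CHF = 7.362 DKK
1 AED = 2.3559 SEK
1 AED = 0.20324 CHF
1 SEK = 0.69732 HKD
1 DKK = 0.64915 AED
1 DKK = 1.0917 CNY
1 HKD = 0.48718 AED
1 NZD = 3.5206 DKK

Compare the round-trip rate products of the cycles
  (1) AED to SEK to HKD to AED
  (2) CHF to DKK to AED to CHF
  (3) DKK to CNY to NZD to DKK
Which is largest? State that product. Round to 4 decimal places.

0.9713

(1) 2.3559 × 0.69732 × 0.48718 = 0.80035
(2) 7.362 × 0.64915 × 0.20324 = 0.97129
(3) 1.0917 × 0.22152 × 3.5206 = 0.85140
Highest is cycle (2) at 0.9713 (≤1, no arbitrage).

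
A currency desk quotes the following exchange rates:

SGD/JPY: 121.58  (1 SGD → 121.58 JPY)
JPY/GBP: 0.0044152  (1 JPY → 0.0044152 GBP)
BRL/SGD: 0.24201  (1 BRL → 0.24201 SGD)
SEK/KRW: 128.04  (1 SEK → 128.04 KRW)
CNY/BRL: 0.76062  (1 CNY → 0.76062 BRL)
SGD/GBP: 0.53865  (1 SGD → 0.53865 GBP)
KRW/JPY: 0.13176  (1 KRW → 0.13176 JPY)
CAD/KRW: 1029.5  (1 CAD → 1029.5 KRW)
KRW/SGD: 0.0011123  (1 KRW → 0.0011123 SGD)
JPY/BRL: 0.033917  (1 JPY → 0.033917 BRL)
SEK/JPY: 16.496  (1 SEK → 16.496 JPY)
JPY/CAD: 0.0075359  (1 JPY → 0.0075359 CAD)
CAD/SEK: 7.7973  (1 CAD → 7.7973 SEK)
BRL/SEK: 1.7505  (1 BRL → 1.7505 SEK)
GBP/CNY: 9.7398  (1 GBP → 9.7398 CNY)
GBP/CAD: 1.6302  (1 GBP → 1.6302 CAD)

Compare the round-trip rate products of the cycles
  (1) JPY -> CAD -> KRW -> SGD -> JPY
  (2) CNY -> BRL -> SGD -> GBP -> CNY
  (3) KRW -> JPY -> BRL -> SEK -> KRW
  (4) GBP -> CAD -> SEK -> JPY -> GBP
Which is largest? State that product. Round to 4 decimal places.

1.0492

(1) 0.0075359 × 1029.5 × 0.0011123 × 121.58 = 1.04917
(2) 0.76062 × 0.24201 × 0.53865 × 9.7398 = 0.96573
(3) 0.13176 × 0.033917 × 1.7505 × 128.04 = 1.00163
(4) 1.6302 × 7.7973 × 16.496 × 0.0044152 = 0.92579
Highest is cycle (1) at 1.0492 (>1, arbitrage).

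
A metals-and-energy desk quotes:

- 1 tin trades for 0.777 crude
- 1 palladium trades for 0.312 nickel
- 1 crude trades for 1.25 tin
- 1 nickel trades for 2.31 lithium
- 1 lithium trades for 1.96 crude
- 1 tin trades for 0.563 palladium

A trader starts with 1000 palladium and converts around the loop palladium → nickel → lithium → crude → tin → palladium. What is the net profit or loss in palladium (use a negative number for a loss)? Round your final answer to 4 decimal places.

1000 palladium × 0.312 = 312 nickel
312 nickel × 2.31 = 720.72 lithium
720.72 lithium × 1.96 = 1412.6112 crude
1412.6112 crude × 1.25 = 1765.764 tin
1765.764 tin × 0.563 = 994.125132 palladium
Net change: 994.125132 − 1000 = -5.874868 palladium

-5.8749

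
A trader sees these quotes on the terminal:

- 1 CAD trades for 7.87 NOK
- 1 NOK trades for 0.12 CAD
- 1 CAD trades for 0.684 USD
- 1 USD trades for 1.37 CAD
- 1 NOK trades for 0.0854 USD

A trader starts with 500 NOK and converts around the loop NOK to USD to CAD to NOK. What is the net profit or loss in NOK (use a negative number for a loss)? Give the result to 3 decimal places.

500 NOK × 0.0854 = 42.7 USD
42.7 USD × 1.37 = 58.499 CAD
58.499 CAD × 7.87 = 460.38713 NOK
Net change: 460.38713 − 500 = -39.61287 NOK

-39.613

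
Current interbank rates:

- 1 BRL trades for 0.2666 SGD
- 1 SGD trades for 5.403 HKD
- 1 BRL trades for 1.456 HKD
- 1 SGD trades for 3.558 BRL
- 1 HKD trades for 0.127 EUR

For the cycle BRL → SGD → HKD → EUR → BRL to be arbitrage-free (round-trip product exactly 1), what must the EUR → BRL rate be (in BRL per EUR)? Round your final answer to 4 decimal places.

Known legs of the cycle: 0.2666 × 5.403 × 0.127 = 0.1829358546
For no arbitrage the full-cycle product must be 1, so the missing rate is 1 / 0.1829358546 ≈ 5.466397.

5.4664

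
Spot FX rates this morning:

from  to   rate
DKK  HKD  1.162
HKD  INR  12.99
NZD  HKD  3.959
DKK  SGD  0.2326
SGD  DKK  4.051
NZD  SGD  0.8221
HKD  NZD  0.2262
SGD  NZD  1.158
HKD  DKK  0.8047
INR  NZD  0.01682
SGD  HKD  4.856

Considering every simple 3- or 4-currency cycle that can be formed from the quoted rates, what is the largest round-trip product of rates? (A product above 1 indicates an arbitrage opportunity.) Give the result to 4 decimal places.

0.9089

DKK→SGD→HKD→DKK: 0.2326 × 4.856 × 0.8047 = 0.90891
SGD→HKD→NZD→SGD: 4.856 × 0.2262 × 0.8221 = 0.90302
DKK→HKD→NZD→SGD→DKK: 1.162 × 0.2262 × 0.8221 × 4.051 = 0.87536
SGD→HKD→INR→NZD→SGD: 4.856 × 12.99 × 0.01682 × 0.8221 = 0.87224
HKD→INR→NZD→HKD: 12.99 × 0.01682 × 3.959 = 0.86501
DKK→SGD→NZD→HKD→DKK: 0.2326 × 1.158 × 3.959 × 0.8047 = 0.85810
Maximum is DKK→SGD→HKD→DKK at 0.9089; no arbitrage — every cycle loses value.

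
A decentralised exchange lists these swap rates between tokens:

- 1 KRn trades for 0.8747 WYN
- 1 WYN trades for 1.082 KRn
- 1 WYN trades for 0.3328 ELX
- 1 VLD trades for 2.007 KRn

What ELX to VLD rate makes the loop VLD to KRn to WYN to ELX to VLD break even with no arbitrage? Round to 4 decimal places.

Known legs of the cycle: 2.007 × 0.8747 × 0.3328 = 0.58423802112
For no arbitrage the full-cycle product must be 1, so the missing rate is 1 / 0.58423802112 ≈ 1.711631.

1.7116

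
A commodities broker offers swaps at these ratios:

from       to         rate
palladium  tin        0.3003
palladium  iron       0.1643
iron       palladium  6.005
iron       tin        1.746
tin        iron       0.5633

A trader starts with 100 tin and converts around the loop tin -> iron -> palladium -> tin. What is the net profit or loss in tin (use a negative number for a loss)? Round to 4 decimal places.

1.5800

100 tin × 0.5633 = 56.33 iron
56.33 iron × 6.005 = 338.26165 palladium
338.26165 palladium × 0.3003 = 101.579973495 tin
Net change: 101.579973495 − 100 = 1.579973495 tin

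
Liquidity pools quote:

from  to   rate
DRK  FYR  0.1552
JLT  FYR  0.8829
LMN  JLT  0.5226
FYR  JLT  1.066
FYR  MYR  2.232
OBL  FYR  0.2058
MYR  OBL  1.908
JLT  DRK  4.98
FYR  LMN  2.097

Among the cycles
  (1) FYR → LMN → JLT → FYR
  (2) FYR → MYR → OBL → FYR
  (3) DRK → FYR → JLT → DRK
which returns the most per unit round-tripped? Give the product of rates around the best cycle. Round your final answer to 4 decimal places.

(1) 2.097 × 0.5226 × 0.8829 = 0.96756
(2) 2.232 × 1.908 × 0.2058 = 0.87643
(3) 0.1552 × 1.066 × 4.98 = 0.82391
Highest is cycle (1) at 0.9676 (≤1, no arbitrage).

0.9676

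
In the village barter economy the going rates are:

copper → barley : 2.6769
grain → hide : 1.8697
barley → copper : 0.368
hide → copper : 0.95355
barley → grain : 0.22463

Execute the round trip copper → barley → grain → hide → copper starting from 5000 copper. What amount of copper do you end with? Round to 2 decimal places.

5360.25

5000 copper × 2.6769 = 13384.5 barley
13384.5 barley × 0.22463 = 3006.560235 grain
3006.560235 grain × 1.8697 = 5621.3656713795 hide
5621.3656713795 hide × 0.95355 = 5360.253235943922225 copper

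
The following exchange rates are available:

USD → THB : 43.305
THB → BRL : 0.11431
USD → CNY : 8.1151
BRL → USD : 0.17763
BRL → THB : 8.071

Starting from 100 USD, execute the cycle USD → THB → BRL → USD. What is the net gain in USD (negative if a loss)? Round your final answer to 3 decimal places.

-12.070

100 USD × 43.305 = 4330.5 THB
4330.5 THB × 0.11431 = 495.019455 BRL
495.019455 BRL × 0.17763 = 87.93030579165 USD
Net change: 87.93030579165 − 100 = -12.06969420835 USD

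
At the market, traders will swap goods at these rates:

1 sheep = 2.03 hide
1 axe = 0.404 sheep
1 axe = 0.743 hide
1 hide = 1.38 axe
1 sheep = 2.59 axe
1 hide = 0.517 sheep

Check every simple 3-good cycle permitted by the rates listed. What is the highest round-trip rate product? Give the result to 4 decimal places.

hide→axe→sheep→hide: 1.38 × 0.404 × 2.03 = 1.13177
hide→sheep→axe→hide: 0.517 × 2.59 × 0.743 = 0.99490
Maximum is hide→axe→sheep→hide at 1.1318; arbitrage exists.

1.1318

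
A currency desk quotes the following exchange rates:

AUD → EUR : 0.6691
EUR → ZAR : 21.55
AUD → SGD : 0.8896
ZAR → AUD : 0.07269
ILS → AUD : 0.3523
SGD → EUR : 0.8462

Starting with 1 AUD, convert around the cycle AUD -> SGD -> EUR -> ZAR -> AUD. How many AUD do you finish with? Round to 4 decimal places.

1 AUD × 0.8896 = 0.8896 SGD
0.8896 SGD × 0.8462 = 0.75277952 EUR
0.75277952 EUR × 21.55 = 16.222398656 ZAR
16.222398656 ZAR × 0.07269 = 1.17920615830464 AUD

1.1792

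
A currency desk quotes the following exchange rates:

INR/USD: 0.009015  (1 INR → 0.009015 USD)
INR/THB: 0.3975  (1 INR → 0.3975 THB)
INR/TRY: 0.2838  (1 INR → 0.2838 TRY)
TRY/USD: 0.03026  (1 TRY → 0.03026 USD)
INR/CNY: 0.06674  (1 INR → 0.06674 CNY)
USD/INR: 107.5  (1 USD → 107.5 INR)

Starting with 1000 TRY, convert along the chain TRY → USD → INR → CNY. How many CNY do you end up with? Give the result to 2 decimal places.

1000 TRY × 0.03026 = 30.26 USD
30.26 USD × 107.5 = 3252.95 INR
3252.95 INR × 0.06674 = 217.101883 CNY

217.10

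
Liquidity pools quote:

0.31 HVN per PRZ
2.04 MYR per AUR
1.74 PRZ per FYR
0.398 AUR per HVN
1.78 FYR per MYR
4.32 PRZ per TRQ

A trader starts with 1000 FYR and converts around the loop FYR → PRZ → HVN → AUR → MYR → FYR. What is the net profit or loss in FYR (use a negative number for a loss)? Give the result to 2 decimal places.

-220.45

1000 FYR × 1.74 = 1740 PRZ
1740 PRZ × 0.31 = 539.4 HVN
539.4 HVN × 0.398 = 214.6812 AUR
214.6812 AUR × 2.04 = 437.949648 MYR
437.949648 MYR × 1.78 = 779.55037344 FYR
Net change: 779.55037344 − 1000 = -220.44962656 FYR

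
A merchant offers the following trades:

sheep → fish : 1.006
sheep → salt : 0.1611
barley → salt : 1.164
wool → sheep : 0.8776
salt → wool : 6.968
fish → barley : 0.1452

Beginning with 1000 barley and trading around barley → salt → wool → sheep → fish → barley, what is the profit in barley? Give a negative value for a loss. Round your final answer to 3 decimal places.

1000 barley × 1.164 = 1164 salt
1164 salt × 6.968 = 8110.752 wool
8110.752 wool × 0.8776 = 7117.9959552 sheep
7117.9959552 sheep × 1.006 = 7160.7039309312 fish
7160.7039309312 fish × 0.1452 = 1039.73421077121024 barley
Net change: 1039.73421077121024 − 1000 = 39.73421077121024 barley

39.734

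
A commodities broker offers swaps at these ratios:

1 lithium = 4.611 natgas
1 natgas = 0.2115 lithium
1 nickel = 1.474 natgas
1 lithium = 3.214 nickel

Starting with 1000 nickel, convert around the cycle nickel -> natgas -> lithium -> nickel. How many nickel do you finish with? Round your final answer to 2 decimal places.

1000 nickel × 1.474 = 1474 natgas
1474 natgas × 0.2115 = 311.751 lithium
311.751 lithium × 3.214 = 1001.967714 nickel

1001.97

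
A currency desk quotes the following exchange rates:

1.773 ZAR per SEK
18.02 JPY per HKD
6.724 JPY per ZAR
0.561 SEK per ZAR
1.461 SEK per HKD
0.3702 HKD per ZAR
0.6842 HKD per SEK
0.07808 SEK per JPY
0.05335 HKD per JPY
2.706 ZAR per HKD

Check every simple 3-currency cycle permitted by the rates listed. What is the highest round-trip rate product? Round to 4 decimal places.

HKD→ZAR→SEK→HKD: 2.706 × 0.561 × 0.6842 = 1.03866
HKD→ZAR→JPY→HKD: 2.706 × 6.724 × 0.05335 = 0.97071
HKD→JPY→SEK→HKD: 18.02 × 0.07808 × 0.6842 = 0.96267
HKD→SEK→ZAR→HKD: 1.461 × 1.773 × 0.3702 = 0.95895
JPY→SEK→ZAR→JPY: 0.07808 × 1.773 × 6.724 = 0.93084
Maximum is HKD→ZAR→SEK→HKD at 1.0387; arbitrage exists.

1.0387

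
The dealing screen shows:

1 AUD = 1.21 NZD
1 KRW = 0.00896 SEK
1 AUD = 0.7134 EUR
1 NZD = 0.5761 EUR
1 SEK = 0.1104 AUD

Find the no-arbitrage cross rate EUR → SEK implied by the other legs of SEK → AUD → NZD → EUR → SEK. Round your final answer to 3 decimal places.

Known legs of the cycle: 0.1104 × 1.21 × 0.5761 = 0.0769577424
For no arbitrage the full-cycle product must be 1, so the missing rate is 1 / 0.0769577424 ≈ 12.99414.

12.994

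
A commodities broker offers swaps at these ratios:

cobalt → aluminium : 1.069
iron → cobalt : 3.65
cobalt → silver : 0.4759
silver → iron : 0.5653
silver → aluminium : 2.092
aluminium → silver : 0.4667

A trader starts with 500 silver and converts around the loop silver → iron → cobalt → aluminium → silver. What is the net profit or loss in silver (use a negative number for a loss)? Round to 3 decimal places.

14.704

500 silver × 0.5653 = 282.65 iron
282.65 iron × 3.65 = 1031.6725 cobalt
1031.6725 cobalt × 1.069 = 1102.8579025 aluminium
1102.8579025 aluminium × 0.4667 = 514.70378309675 silver
Net change: 514.70378309675 − 500 = 14.70378309675 silver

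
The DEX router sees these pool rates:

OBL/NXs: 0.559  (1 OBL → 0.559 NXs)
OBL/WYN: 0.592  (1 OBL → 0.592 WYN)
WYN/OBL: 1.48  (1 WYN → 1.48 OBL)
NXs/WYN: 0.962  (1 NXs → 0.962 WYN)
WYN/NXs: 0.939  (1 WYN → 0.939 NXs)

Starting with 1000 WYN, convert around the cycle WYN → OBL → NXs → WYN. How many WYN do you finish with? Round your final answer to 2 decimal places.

1000 WYN × 1.48 = 1480 OBL
1480 OBL × 0.559 = 827.32 NXs
827.32 NXs × 0.962 = 795.88184 WYN

795.88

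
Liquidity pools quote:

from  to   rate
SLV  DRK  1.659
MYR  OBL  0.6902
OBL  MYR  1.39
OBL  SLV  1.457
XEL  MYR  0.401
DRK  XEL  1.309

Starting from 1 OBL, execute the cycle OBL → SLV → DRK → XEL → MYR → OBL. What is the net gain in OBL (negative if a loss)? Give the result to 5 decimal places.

-0.12428

1 OBL × 1.457 = 1.457 SLV
1.457 SLV × 1.659 = 2.417163 DRK
2.417163 DRK × 1.309 = 3.164066367 XEL
3.164066367 XEL × 0.401 = 1.268790613167 MYR
1.268790613167 MYR × 0.6902 = 0.8757192812078634 OBL
Net change: 0.8757192812078634 − 1 = -0.1242807187921366 OBL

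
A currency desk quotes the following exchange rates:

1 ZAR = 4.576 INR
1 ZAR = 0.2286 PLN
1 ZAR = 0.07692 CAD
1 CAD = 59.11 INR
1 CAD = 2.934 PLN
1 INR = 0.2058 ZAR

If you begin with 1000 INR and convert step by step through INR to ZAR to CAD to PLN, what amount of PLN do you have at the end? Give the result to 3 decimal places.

1000 INR × 0.2058 = 205.8 ZAR
205.8 ZAR × 0.07692 = 15.830136 CAD
15.830136 CAD × 2.934 = 46.445619024 PLN

46.446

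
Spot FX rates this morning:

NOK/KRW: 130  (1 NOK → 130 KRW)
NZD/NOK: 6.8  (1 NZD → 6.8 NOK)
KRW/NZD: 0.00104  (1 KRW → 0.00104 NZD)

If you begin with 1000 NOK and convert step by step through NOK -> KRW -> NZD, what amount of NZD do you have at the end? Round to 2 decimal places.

1000 NOK × 130 = 130000 KRW
130000 KRW × 0.00104 = 135.2 NZD

135.20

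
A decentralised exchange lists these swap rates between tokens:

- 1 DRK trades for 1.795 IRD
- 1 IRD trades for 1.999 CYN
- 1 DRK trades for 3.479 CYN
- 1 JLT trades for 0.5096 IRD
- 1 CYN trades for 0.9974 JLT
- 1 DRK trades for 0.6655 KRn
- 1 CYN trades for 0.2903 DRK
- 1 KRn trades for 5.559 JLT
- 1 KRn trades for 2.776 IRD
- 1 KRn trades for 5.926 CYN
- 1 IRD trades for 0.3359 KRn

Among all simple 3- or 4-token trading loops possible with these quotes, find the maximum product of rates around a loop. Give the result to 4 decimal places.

1.1449

KRn→CYN→DRK→KRn: 5.926 × 0.2903 × 0.6655 = 1.14487
KRn→IRD→CYN→DRK→KRn: 2.776 × 1.999 × 0.2903 × 0.6655 = 1.07208
IRD→CYN→DRK→IRD: 1.999 × 0.2903 × 1.795 = 1.04166
KRn→CYN→DRK→IRD→KRn: 5.926 × 0.2903 × 1.795 × 0.3359 = 1.03725
IRD→CYN→JLT→IRD: 1.999 × 0.9974 × 0.5096 = 1.01604
KRn→CYN→JLT→IRD→KRn: 5.926 × 0.9974 × 0.5096 × 0.3359 = 1.01174
KRn→JLT→IRD→KRn: 5.559 × 0.5096 × 0.3359 = 0.95156
Maximum is KRn→CYN→DRK→KRn at 1.1449; arbitrage exists.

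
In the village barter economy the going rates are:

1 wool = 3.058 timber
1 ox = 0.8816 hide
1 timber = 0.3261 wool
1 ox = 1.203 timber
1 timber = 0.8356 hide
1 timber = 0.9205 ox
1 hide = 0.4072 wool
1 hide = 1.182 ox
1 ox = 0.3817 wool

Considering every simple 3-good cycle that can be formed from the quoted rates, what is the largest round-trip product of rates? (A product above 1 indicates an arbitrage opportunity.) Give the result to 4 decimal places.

1.1882

hide→ox→timber→hide: 1.182 × 1.203 × 0.8356 = 1.18818
wool→timber→ox→wool: 3.058 × 0.9205 × 0.3817 = 1.07444
hide→wool→timber→hide: 0.4072 × 3.058 × 0.8356 = 1.04050
Maximum is hide→ox→timber→hide at 1.1882; arbitrage exists.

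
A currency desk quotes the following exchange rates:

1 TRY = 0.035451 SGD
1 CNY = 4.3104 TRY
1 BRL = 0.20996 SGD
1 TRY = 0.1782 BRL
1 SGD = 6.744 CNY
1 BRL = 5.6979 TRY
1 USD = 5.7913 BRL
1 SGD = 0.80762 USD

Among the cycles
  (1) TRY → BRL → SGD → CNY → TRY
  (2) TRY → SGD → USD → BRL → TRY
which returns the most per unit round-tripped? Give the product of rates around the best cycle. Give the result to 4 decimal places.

(1) 0.1782 × 0.20996 × 6.744 × 4.3104 = 1.08763
(2) 0.035451 × 0.80762 × 5.7913 × 5.6979 = 0.94477
Highest is cycle (1) at 1.0876 (>1, arbitrage).

1.0876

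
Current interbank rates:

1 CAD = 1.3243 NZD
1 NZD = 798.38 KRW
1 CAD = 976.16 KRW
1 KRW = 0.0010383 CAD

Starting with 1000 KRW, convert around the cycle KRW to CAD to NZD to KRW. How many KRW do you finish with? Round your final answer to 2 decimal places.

1097.79

1000 KRW × 0.0010383 = 1.0383 CAD
1.0383 CAD × 1.3243 = 1.37502069 NZD
1.37502069 NZD × 798.38 = 1097.7890184822 KRW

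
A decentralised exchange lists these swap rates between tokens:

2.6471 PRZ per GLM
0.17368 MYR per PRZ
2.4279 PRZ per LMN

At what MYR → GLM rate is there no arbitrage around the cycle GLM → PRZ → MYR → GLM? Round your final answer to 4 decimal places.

Known legs of the cycle: 2.6471 × 0.17368 = 0.459748328
For no arbitrage the full-cycle product must be 1, so the missing rate is 1 / 0.459748328 ≈ 2.175103.

2.1751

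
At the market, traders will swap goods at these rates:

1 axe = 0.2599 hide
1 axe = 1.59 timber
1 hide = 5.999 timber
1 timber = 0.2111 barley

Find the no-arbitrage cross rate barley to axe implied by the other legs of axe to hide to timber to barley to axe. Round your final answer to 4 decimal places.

3.0383

Known legs of the cycle: 0.2599 × 5.999 × 0.2111 = 0.32913447511
For no arbitrage the full-cycle product must be 1, so the missing rate is 1 / 0.32913447511 ≈ 3.038272.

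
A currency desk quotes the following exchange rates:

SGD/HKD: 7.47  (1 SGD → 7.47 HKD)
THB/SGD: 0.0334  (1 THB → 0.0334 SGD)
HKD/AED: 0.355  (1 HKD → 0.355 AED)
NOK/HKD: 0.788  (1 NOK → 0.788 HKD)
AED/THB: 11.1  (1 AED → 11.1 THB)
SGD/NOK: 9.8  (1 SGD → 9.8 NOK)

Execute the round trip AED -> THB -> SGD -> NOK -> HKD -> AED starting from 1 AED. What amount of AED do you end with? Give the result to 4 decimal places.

1 AED × 11.1 = 11.1 THB
11.1 THB × 0.0334 = 0.37074 SGD
0.37074 SGD × 9.8 = 3.633252 NOK
3.633252 NOK × 0.788 = 2.863002576 HKD
2.863002576 HKD × 0.355 = 1.01636591448 AED

1.0164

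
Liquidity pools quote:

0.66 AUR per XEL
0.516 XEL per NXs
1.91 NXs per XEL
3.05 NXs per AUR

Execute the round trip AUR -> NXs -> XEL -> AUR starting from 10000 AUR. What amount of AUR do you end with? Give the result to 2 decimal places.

10000 AUR × 3.05 = 30500 NXs
30500 NXs × 0.516 = 15738 XEL
15738 XEL × 0.66 = 10387.08 AUR

10387.08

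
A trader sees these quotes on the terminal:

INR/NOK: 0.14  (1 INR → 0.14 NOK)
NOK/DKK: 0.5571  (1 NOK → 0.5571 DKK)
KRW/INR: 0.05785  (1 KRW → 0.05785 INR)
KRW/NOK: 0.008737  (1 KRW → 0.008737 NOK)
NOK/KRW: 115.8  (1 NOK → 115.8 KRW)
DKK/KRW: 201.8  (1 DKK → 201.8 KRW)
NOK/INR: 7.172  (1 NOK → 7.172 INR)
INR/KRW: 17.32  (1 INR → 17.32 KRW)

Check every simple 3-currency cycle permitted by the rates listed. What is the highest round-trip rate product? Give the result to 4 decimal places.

NOK→INR→KRW→NOK: 7.172 × 17.32 × 0.008737 = 1.08530
NOK→DKK→KRW→NOK: 0.5571 × 201.8 × 0.008737 = 0.98224
NOK→KRW→INR→NOK: 115.8 × 0.05785 × 0.14 = 0.93786
Maximum is NOK→INR→KRW→NOK at 1.0853; arbitrage exists.

1.0853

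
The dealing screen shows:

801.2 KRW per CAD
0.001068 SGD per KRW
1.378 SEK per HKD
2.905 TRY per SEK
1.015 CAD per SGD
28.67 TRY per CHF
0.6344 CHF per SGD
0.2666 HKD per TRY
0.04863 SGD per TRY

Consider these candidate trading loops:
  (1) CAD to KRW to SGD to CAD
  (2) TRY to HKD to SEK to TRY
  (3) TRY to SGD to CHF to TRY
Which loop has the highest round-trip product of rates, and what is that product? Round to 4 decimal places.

(1) 801.2 × 0.001068 × 1.015 = 0.86852
(2) 0.2666 × 1.378 × 2.905 = 1.06722
(3) 0.04863 × 0.6344 × 28.67 = 0.88449
Highest is cycle (2) at 1.0672 (>1, arbitrage).

1.0672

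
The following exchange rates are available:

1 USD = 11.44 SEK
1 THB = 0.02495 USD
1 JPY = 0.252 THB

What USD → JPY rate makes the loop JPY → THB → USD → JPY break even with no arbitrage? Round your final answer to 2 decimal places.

159.05

Known legs of the cycle: 0.252 × 0.02495 = 0.0062874
For no arbitrage the full-cycle product must be 1, so the missing rate is 1 / 0.0062874 ≈ 159.0483.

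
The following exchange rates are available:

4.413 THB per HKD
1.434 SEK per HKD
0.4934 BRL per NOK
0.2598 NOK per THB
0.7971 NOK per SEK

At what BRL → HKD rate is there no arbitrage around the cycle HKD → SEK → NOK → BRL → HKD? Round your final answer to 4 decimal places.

Known legs of the cycle: 1.434 × 0.7971 × 0.4934 = 0.56397662676
For no arbitrage the full-cycle product must be 1, so the missing rate is 1 / 0.56397662676 ≈ 1.773123.

1.7731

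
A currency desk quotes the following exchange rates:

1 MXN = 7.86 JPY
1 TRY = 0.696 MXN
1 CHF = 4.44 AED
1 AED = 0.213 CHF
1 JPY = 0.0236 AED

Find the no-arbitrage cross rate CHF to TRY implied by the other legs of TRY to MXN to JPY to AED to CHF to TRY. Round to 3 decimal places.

36.364

Known legs of the cycle: 0.696 × 7.86 × 0.0236 × 0.213 = 0.027499411008
For no arbitrage the full-cycle product must be 1, so the missing rate is 1 / 0.027499411008 ≈ 36.36442.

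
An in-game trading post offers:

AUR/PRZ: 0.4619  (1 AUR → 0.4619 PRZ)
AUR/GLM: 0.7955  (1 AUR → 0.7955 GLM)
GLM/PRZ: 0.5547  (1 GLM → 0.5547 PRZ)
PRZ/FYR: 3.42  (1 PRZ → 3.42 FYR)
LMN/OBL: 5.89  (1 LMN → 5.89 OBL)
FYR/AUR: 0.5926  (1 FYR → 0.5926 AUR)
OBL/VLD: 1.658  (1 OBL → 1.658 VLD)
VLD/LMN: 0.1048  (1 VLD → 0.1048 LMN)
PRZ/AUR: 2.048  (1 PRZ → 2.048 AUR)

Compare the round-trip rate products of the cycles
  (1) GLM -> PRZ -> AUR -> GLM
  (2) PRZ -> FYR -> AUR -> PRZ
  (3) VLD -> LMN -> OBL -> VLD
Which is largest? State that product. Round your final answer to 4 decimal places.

1.0234

(1) 0.5547 × 2.048 × 0.7955 = 0.90371
(2) 3.42 × 0.5926 × 0.4619 = 0.93613
(3) 0.1048 × 5.89 × 1.658 = 1.02344
Highest is cycle (3) at 1.0234 (>1, arbitrage).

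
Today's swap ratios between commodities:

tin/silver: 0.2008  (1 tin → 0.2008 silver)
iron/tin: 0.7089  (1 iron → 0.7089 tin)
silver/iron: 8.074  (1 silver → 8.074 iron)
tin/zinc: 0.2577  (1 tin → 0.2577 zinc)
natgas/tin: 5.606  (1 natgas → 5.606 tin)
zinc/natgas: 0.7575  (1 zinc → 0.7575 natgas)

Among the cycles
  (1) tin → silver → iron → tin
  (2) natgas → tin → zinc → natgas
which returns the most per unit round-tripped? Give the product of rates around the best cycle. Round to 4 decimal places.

1.1493

(1) 0.2008 × 8.074 × 0.7089 = 1.14931
(2) 5.606 × 0.2577 × 0.7575 = 1.09433
Highest is cycle (1) at 1.1493 (>1, arbitrage).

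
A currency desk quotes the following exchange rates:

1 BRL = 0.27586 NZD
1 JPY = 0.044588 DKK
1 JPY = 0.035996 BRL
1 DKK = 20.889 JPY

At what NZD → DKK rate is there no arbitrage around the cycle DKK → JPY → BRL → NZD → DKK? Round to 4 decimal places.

Known legs of the cycle: 20.889 × 0.035996 × 0.27586 = 0.20742477368184
For no arbitrage the full-cycle product must be 1, so the missing rate is 1 / 0.20742477368184 ≈ 4.821025.

4.8210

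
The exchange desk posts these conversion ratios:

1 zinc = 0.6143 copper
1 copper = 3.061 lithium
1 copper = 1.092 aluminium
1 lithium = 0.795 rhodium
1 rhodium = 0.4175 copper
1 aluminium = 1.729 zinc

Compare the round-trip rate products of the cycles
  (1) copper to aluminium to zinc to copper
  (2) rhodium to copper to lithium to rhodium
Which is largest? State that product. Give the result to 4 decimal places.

1.1598

(1) 1.092 × 1.729 × 0.6143 = 1.15984
(2) 0.4175 × 3.061 × 0.795 = 1.01598
Highest is cycle (1) at 1.1598 (>1, arbitrage).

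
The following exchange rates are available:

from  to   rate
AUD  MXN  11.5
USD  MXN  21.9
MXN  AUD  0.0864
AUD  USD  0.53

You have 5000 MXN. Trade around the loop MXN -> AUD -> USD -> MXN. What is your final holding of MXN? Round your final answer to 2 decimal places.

5014.22

5000 MXN × 0.0864 = 432 AUD
432 AUD × 0.53 = 228.96 USD
228.96 USD × 21.9 = 5014.224 MXN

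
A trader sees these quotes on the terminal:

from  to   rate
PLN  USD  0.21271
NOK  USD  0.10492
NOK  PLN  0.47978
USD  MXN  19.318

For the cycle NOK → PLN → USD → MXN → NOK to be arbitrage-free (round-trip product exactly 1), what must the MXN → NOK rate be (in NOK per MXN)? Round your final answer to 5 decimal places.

Known legs of the cycle: 0.47978 × 0.21271 × 19.318 = 1.9714792454084
For no arbitrage the full-cycle product must be 1, so the missing rate is 1 / 1.9714792454084 ≈ 0.5072333.

0.50723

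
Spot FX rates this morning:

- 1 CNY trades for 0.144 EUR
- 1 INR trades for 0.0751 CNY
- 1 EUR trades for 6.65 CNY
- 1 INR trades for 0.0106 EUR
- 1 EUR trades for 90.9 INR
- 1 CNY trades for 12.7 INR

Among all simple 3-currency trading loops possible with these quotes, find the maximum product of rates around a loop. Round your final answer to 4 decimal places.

0.9830

INR→CNY→EUR→INR: 0.0751 × 0.144 × 90.9 = 0.98303
INR→EUR→CNY→INR: 0.0106 × 6.65 × 12.7 = 0.89522
Maximum is INR→CNY→EUR→INR at 0.9830; no arbitrage — every cycle loses value.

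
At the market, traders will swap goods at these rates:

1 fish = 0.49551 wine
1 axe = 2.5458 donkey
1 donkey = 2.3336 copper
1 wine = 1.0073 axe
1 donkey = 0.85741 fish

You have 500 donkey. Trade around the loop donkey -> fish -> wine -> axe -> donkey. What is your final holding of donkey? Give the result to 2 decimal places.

500 donkey × 0.85741 = 428.705 fish
428.705 fish × 0.49551 = 212.42761455 wine
212.42761455 wine × 1.0073 = 213.978336136215 axe
213.978336136215 axe × 2.5458 = 544.746048135576147 donkey

544.75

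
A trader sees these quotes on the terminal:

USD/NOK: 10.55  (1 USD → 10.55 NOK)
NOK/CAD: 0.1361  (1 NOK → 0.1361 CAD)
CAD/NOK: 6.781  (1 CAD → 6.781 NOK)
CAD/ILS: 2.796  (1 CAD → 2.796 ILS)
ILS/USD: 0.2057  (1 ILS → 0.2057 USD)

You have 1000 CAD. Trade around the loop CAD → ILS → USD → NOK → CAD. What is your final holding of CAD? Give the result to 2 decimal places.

1000 CAD × 2.796 = 2796 ILS
2796 ILS × 0.2057 = 575.1372 USD
575.1372 USD × 10.55 = 6067.69746 NOK
6067.69746 NOK × 0.1361 = 825.813624306 CAD

825.81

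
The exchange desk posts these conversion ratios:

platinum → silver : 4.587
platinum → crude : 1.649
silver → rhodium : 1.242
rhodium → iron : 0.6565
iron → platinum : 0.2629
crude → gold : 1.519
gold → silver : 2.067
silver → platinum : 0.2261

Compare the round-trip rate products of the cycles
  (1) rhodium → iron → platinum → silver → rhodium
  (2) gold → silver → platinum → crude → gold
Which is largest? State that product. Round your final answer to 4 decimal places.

1.1706

(1) 0.6565 × 0.2629 × 4.587 × 1.242 = 0.98328
(2) 2.067 × 0.2261 × 1.649 × 1.519 = 1.17063
Highest is cycle (2) at 1.1706 (>1, arbitrage).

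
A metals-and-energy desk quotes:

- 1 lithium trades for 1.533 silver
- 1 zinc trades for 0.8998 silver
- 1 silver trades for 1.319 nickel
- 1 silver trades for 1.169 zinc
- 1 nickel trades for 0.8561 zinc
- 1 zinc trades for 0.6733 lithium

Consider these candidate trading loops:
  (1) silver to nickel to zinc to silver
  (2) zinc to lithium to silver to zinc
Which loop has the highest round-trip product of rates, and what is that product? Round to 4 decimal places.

1.2066

(1) 1.319 × 0.8561 × 0.8998 = 1.01605
(2) 0.6733 × 1.533 × 1.169 = 1.20661
Highest is cycle (2) at 1.2066 (>1, arbitrage).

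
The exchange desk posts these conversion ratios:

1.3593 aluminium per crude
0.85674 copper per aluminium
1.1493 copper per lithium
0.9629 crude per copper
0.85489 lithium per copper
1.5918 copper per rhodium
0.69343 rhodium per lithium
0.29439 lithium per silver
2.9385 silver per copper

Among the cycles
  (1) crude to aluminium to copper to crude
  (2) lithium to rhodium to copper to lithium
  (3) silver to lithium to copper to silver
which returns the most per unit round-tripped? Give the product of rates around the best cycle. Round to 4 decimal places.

1.1214

(1) 1.3593 × 0.85674 × 0.9629 = 1.12136
(2) 0.69343 × 1.5918 × 0.85489 = 0.94363
(3) 0.29439 × 1.1493 × 2.9385 = 0.99422
Highest is cycle (1) at 1.1214 (>1, arbitrage).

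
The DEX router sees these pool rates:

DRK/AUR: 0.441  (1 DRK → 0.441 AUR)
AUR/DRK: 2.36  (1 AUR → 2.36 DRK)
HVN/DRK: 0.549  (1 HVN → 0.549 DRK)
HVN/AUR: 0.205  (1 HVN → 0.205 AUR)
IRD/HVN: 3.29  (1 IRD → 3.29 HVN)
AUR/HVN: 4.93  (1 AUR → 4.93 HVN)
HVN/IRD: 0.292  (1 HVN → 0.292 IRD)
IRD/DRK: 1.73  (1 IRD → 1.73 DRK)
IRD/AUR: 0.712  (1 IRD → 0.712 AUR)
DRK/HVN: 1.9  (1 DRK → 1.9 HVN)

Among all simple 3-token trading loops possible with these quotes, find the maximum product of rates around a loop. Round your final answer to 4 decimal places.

DRK→AUR→HVN→DRK: 0.441 × 4.93 × 0.549 = 1.19360
AUR→HVN→IRD→AUR: 4.93 × 0.292 × 0.712 = 1.02497
DRK→HVN→IRD→DRK: 1.9 × 0.292 × 1.73 = 0.95980
DRK→HVN→AUR→DRK: 1.9 × 0.205 × 2.36 = 0.91922
Maximum is DRK→AUR→HVN→DRK at 1.1936; arbitrage exists.

1.1936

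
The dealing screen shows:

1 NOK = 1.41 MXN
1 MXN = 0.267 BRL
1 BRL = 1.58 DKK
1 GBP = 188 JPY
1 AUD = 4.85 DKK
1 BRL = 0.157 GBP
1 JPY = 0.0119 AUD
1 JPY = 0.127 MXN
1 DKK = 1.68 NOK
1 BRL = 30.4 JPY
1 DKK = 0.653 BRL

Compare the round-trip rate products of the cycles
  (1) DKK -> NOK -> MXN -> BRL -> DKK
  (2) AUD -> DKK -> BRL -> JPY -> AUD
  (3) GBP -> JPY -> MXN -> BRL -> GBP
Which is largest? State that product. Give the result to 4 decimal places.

(1) 1.68 × 1.41 × 0.267 × 1.58 = 0.99930
(2) 4.85 × 0.653 × 30.4 × 0.0119 = 1.14571
(3) 188 × 0.127 × 0.267 × 0.157 = 1.00086
Highest is cycle (2) at 1.1457 (>1, arbitrage).

1.1457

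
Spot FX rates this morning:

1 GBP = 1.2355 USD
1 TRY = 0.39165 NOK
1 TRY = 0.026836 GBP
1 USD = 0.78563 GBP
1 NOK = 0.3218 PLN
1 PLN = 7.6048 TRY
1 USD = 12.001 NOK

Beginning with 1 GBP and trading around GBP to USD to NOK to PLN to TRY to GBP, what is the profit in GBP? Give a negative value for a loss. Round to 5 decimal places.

1 GBP × 1.2355 = 1.2355 USD
1.2355 USD × 12.001 = 14.8272355 NOK
14.8272355 NOK × 0.3218 = 4.7714043839 PLN
4.7714043839 PLN × 7.6048 = 36.28557605868272 TRY
36.28557605868272 TRY × 0.026836 = 0.97375971911080947392 GBP
Net change: 0.97375971911080947392 − 1 = -0.02624028088919052608 GBP

-0.02624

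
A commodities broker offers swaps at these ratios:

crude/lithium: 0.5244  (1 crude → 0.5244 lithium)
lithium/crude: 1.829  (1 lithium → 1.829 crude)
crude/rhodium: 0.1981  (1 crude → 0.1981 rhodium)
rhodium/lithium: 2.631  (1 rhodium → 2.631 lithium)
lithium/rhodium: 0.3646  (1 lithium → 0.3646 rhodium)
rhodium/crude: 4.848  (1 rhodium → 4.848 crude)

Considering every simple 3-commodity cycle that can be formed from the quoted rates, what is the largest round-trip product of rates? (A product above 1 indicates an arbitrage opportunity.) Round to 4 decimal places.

lithium→crude→rhodium→lithium: 1.829 × 0.1981 × 2.631 = 0.95328
lithium→rhodium→crude→lithium: 0.3646 × 4.848 × 0.5244 = 0.92692
Maximum is lithium→crude→rhodium→lithium at 0.9533; no arbitrage — every cycle loses value.

0.9533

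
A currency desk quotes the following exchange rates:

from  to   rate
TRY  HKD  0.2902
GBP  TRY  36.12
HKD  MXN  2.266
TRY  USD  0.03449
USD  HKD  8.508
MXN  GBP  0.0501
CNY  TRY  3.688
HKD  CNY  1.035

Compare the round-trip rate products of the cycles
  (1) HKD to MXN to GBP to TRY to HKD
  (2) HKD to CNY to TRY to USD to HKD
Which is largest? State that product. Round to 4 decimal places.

(1) 2.266 × 0.0501 × 36.12 × 0.2902 = 1.18999
(2) 1.035 × 3.688 × 0.03449 × 8.508 = 1.12009
Highest is cycle (1) at 1.1900 (>1, arbitrage).

1.1900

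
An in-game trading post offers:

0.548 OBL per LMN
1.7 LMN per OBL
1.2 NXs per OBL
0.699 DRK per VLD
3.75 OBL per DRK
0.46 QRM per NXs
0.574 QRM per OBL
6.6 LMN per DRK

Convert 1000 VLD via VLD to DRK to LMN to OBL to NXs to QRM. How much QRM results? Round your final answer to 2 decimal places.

1395.54

1000 VLD × 0.699 = 699 DRK
699 DRK × 6.6 = 4613.4 LMN
4613.4 LMN × 0.548 = 2528.1432 OBL
2528.1432 OBL × 1.2 = 3033.77184 NXs
3033.77184 NXs × 0.46 = 1395.5350464 QRM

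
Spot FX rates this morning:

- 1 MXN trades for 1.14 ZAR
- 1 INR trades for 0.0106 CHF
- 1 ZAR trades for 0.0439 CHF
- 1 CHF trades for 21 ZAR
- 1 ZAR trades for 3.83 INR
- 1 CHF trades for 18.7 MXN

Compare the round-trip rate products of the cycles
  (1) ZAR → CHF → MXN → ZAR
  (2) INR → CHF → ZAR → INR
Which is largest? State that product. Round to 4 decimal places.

0.9359

(1) 0.0439 × 18.7 × 1.14 = 0.93586
(2) 0.0106 × 21 × 3.83 = 0.85256
Highest is cycle (1) at 0.9359 (≤1, no arbitrage).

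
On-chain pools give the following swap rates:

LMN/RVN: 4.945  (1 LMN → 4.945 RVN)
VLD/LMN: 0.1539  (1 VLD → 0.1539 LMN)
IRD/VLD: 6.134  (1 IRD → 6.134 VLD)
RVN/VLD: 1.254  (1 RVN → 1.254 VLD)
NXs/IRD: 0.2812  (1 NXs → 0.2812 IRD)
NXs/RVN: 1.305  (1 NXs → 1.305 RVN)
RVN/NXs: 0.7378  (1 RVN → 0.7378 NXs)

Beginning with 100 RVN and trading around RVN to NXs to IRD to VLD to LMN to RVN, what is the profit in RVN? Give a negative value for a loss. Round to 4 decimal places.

-3.1493

100 RVN × 0.7378 = 73.78 NXs
73.78 NXs × 0.2812 = 20.746936 IRD
20.746936 IRD × 6.134 = 127.261705424 VLD
127.261705424 VLD × 0.1539 = 19.5855764647536 LMN
19.5855764647536 LMN × 4.945 = 96.850675618206552 RVN
Net change: 96.850675618206552 − 100 = -3.149324381793448 RVN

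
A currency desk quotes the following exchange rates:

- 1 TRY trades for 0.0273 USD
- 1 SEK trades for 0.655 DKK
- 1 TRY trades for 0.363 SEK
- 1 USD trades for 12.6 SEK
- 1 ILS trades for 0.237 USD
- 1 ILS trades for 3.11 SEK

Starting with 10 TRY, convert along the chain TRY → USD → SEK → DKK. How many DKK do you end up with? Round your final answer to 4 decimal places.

10 TRY × 0.0273 = 0.273 USD
0.273 USD × 12.6 = 3.4398 SEK
3.4398 SEK × 0.655 = 2.253069 DKK

2.2531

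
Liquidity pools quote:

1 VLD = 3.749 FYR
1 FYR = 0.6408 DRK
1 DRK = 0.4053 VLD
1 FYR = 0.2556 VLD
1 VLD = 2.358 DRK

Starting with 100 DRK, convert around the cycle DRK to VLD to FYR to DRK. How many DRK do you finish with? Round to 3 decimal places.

97.368

100 DRK × 0.4053 = 40.53 VLD
40.53 VLD × 3.749 = 151.94697 FYR
151.94697 FYR × 0.6408 = 97.367618376 DRK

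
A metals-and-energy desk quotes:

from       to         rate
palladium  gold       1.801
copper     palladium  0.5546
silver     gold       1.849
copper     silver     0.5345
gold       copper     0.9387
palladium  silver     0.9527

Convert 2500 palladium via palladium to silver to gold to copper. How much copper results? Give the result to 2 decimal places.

4133.90

2500 palladium × 0.9527 = 2381.75 silver
2381.75 silver × 1.849 = 4403.85575 gold
4403.85575 gold × 0.9387 = 4133.899392525 copper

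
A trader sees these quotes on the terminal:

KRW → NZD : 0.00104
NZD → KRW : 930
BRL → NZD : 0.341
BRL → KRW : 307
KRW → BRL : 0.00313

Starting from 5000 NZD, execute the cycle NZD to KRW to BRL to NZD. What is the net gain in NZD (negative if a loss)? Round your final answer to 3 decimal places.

5000 NZD × 930 = 4650000 KRW
4650000 KRW × 0.00313 = 14554.5 BRL
14554.5 BRL × 0.341 = 4963.0845 NZD
Net change: 4963.0845 − 5000 = -36.9155 NZD

-36.916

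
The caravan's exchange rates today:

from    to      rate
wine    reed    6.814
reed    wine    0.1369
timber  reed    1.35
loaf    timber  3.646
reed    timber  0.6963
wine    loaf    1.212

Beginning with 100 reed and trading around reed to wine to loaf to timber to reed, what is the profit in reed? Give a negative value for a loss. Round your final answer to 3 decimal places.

100 reed × 0.1369 = 13.69 wine
13.69 wine × 1.212 = 16.59228 loaf
16.59228 loaf × 3.646 = 60.49545288 timber
60.49545288 timber × 1.35 = 81.668861388 reed
Net change: 81.668861388 − 100 = -18.331138612 reed

-18.331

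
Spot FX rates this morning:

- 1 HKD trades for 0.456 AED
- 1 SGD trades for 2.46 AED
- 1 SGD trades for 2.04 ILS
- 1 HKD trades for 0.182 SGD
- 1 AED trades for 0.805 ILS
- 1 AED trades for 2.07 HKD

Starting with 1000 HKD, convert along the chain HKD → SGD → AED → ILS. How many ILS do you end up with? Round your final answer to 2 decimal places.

360.41

1000 HKD × 0.182 = 182 SGD
182 SGD × 2.46 = 447.72 AED
447.72 AED × 0.805 = 360.4146 ILS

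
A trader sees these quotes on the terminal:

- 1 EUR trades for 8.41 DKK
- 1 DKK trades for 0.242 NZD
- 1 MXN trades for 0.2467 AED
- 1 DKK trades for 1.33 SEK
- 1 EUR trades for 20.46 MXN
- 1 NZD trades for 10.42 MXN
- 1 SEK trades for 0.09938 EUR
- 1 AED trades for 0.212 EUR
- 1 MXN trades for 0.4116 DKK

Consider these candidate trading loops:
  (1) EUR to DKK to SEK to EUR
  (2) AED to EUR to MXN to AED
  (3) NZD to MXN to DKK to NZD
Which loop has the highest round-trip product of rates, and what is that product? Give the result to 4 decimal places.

(1) 8.41 × 1.33 × 0.09938 = 1.11160
(2) 0.212 × 20.46 × 0.2467 = 1.07007
(3) 10.42 × 0.4116 × 0.242 = 1.03791
Highest is cycle (1) at 1.1116 (>1, arbitrage).

1.1116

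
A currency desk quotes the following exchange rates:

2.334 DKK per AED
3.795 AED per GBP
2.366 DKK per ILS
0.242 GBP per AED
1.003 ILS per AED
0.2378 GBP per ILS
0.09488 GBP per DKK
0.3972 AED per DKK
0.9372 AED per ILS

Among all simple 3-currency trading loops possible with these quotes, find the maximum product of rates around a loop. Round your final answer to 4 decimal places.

AED→ILS→DKK→AED: 1.003 × 2.366 × 0.3972 = 0.94259
GBP→AED→ILS→GBP: 3.795 × 1.003 × 0.2378 = 0.90516
GBP→AED→DKK→GBP: 3.795 × 2.334 × 0.09488 = 0.84040
Maximum is AED→ILS→DKK→AED at 0.9426; no arbitrage — every cycle loses value.

0.9426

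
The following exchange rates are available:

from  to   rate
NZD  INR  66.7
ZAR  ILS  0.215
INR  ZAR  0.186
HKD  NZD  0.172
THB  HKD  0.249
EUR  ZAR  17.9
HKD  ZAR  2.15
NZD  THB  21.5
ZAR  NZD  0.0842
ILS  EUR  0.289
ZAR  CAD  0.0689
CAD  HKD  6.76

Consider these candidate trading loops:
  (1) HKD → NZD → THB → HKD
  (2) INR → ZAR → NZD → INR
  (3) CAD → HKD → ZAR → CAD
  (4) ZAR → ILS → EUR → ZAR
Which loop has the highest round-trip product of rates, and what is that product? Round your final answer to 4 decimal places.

(1) 0.172 × 21.5 × 0.249 = 0.92080
(2) 0.186 × 0.0842 × 66.7 = 1.04460
(3) 6.76 × 2.15 × 0.0689 = 1.00139
(4) 0.215 × 0.289 × 17.9 = 1.11222
Highest is cycle (4) at 1.1122 (>1, arbitrage).

1.1122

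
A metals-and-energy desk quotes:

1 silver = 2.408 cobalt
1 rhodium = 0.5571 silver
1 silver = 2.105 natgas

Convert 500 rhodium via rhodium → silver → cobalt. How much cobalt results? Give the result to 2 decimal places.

500 rhodium × 0.5571 = 278.55 silver
278.55 silver × 2.408 = 670.7484 cobalt

670.75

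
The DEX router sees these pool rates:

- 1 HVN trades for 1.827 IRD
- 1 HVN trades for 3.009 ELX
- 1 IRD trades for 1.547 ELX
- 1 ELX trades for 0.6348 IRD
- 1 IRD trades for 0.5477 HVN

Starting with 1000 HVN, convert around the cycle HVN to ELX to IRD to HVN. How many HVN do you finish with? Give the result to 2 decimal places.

1000 HVN × 3.009 = 3009 ELX
3009 ELX × 0.6348 = 1910.1132 IRD
1910.1132 IRD × 0.5477 = 1046.16899964 HVN

1046.17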